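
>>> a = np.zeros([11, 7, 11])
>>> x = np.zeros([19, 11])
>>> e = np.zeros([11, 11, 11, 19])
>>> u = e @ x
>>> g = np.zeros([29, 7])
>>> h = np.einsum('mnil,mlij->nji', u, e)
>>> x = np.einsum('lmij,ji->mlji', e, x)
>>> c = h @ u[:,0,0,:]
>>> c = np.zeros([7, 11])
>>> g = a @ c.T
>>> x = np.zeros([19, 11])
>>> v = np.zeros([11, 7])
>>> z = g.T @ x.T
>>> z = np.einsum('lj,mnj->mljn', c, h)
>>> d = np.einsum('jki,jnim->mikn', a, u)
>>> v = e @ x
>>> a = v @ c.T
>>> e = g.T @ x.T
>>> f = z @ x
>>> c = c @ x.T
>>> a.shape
(11, 11, 11, 7)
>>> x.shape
(19, 11)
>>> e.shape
(7, 7, 19)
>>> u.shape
(11, 11, 11, 11)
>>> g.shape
(11, 7, 7)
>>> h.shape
(11, 19, 11)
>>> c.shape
(7, 19)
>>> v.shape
(11, 11, 11, 11)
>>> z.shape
(11, 7, 11, 19)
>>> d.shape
(11, 11, 7, 11)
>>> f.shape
(11, 7, 11, 11)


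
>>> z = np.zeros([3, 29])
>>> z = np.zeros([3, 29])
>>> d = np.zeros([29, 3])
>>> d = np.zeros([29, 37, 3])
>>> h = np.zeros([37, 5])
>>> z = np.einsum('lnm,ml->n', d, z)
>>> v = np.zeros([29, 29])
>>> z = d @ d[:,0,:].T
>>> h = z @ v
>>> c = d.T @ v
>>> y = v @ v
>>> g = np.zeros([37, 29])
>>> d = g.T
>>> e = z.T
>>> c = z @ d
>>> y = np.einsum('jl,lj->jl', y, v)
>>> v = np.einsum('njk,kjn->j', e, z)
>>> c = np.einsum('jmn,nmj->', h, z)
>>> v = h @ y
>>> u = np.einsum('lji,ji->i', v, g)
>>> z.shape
(29, 37, 29)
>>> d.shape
(29, 37)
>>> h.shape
(29, 37, 29)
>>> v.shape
(29, 37, 29)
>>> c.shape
()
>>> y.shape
(29, 29)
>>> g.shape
(37, 29)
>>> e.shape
(29, 37, 29)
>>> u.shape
(29,)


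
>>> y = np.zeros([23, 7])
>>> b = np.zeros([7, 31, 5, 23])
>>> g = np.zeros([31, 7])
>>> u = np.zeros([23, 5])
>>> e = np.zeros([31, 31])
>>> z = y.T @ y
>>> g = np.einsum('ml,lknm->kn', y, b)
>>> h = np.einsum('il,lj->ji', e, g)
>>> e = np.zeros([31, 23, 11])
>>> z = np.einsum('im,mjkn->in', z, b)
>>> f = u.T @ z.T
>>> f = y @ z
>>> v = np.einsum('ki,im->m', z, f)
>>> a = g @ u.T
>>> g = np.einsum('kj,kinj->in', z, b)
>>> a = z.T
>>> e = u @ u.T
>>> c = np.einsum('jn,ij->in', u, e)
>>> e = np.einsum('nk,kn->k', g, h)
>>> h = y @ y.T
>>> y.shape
(23, 7)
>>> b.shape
(7, 31, 5, 23)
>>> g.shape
(31, 5)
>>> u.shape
(23, 5)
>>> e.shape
(5,)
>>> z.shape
(7, 23)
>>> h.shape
(23, 23)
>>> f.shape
(23, 23)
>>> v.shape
(23,)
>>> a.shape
(23, 7)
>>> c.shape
(23, 5)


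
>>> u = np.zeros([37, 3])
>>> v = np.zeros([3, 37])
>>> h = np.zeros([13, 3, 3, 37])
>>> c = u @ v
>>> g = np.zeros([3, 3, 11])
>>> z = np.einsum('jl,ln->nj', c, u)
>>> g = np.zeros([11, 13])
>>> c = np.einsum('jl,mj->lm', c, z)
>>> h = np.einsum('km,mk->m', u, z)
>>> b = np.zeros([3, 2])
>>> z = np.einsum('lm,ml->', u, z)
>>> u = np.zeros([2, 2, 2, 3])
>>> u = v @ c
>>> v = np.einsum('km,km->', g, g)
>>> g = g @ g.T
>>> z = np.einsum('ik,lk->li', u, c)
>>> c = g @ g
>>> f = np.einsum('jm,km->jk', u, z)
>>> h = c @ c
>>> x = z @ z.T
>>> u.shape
(3, 3)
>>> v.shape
()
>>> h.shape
(11, 11)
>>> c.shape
(11, 11)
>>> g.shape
(11, 11)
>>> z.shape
(37, 3)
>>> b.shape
(3, 2)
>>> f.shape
(3, 37)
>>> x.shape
(37, 37)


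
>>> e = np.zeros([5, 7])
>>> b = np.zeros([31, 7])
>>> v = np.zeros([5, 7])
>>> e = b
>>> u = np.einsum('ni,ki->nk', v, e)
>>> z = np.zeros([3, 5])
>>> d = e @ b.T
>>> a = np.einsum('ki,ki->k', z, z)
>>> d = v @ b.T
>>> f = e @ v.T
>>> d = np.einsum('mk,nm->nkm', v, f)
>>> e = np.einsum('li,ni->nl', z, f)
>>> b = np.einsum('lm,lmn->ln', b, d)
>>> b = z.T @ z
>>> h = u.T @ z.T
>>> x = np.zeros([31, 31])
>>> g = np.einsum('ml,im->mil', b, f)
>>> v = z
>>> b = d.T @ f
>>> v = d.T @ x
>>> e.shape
(31, 3)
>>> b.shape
(5, 7, 5)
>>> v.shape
(5, 7, 31)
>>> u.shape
(5, 31)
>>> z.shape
(3, 5)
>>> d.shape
(31, 7, 5)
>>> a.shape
(3,)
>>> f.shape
(31, 5)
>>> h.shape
(31, 3)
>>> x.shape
(31, 31)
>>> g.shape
(5, 31, 5)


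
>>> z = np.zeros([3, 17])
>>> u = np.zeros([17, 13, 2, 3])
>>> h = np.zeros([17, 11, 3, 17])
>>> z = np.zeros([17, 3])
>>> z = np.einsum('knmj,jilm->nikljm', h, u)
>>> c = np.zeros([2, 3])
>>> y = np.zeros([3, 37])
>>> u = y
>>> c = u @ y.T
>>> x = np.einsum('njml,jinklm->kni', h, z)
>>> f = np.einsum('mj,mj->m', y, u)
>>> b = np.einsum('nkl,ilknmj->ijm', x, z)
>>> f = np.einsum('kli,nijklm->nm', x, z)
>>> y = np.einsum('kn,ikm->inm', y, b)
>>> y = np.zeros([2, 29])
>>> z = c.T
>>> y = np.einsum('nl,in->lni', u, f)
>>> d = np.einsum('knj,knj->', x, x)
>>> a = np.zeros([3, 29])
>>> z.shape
(3, 3)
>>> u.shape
(3, 37)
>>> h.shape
(17, 11, 3, 17)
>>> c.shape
(3, 3)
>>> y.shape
(37, 3, 11)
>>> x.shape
(2, 17, 13)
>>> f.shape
(11, 3)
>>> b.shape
(11, 3, 17)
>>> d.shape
()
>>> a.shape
(3, 29)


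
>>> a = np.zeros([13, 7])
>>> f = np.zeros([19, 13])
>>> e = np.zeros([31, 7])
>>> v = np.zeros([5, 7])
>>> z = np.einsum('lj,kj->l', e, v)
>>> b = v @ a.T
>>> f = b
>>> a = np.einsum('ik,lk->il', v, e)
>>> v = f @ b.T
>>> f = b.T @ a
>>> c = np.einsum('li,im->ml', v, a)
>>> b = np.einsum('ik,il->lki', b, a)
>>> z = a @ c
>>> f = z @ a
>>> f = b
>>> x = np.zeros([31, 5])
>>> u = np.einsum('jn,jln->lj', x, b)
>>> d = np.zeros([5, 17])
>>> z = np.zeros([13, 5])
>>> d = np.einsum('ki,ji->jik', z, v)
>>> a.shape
(5, 31)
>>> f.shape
(31, 13, 5)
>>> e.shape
(31, 7)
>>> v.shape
(5, 5)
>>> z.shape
(13, 5)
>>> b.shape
(31, 13, 5)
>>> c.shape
(31, 5)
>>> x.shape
(31, 5)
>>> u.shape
(13, 31)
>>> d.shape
(5, 5, 13)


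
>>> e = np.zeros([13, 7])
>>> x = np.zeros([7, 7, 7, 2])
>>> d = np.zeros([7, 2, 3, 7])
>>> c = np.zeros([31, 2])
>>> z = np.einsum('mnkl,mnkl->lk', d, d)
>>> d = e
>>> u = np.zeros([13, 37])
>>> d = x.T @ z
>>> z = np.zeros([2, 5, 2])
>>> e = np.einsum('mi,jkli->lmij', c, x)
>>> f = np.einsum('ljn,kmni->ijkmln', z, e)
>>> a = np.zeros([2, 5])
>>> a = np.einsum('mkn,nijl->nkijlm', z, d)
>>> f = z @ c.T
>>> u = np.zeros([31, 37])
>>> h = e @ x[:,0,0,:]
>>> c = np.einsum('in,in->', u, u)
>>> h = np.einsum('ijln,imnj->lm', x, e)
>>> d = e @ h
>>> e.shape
(7, 31, 2, 7)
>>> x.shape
(7, 7, 7, 2)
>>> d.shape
(7, 31, 2, 31)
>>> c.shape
()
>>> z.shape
(2, 5, 2)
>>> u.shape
(31, 37)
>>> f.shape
(2, 5, 31)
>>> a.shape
(2, 5, 7, 7, 3, 2)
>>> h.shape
(7, 31)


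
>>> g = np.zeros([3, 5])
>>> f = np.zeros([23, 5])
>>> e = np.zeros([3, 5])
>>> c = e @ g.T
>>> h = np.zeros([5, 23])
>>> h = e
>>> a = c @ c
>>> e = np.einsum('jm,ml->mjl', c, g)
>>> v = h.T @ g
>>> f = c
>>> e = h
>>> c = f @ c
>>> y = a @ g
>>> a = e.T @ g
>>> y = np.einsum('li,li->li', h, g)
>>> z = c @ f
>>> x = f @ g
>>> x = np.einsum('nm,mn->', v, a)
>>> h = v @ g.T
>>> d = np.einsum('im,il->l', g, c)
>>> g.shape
(3, 5)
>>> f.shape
(3, 3)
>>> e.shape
(3, 5)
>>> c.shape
(3, 3)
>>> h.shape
(5, 3)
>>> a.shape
(5, 5)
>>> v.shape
(5, 5)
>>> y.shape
(3, 5)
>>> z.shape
(3, 3)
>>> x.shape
()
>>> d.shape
(3,)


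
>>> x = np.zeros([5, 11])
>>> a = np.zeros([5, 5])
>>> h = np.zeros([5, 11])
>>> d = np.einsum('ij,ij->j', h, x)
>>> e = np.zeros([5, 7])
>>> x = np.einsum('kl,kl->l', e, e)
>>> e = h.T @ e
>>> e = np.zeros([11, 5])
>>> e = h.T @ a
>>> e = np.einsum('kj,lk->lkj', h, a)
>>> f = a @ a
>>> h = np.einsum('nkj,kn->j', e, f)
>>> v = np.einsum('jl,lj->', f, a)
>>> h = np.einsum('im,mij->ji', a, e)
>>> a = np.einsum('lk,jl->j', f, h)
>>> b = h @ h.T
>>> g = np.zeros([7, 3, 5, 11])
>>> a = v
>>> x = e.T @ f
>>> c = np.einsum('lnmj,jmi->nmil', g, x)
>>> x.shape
(11, 5, 5)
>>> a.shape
()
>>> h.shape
(11, 5)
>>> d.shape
(11,)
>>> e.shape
(5, 5, 11)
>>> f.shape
(5, 5)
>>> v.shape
()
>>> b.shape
(11, 11)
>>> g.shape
(7, 3, 5, 11)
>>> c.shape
(3, 5, 5, 7)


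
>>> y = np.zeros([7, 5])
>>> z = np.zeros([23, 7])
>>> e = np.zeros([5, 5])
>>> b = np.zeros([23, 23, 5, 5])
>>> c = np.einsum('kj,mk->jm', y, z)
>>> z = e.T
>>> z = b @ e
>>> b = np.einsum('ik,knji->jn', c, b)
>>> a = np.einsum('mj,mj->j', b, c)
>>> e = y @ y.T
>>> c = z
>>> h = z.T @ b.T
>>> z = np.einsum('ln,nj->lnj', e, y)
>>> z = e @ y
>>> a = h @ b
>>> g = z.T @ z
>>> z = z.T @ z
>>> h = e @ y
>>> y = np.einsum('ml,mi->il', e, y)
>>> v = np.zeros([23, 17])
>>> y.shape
(5, 7)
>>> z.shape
(5, 5)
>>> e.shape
(7, 7)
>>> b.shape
(5, 23)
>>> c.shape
(23, 23, 5, 5)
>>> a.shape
(5, 5, 23, 23)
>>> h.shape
(7, 5)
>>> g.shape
(5, 5)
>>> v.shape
(23, 17)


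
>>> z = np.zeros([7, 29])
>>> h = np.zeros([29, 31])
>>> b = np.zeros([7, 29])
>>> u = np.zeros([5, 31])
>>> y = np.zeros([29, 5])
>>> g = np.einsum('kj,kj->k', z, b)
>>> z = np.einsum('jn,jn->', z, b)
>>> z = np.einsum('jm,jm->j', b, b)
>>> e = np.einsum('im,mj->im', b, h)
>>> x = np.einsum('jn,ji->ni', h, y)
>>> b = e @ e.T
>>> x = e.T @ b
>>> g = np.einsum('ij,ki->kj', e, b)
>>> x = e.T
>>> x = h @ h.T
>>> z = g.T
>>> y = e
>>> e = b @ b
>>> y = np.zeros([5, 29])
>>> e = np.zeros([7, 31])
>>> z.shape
(29, 7)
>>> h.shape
(29, 31)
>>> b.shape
(7, 7)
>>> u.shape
(5, 31)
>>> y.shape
(5, 29)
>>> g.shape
(7, 29)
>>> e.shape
(7, 31)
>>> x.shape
(29, 29)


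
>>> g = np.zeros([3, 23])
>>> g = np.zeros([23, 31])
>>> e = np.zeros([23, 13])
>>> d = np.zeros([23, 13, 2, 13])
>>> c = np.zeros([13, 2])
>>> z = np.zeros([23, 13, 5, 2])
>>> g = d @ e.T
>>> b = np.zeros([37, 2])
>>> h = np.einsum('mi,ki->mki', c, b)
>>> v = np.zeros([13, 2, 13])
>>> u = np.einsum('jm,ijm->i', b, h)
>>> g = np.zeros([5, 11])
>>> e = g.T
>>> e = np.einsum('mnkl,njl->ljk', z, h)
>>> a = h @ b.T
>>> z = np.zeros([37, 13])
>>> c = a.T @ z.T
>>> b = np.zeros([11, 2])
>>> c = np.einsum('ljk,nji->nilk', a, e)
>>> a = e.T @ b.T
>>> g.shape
(5, 11)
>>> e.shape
(2, 37, 5)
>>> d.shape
(23, 13, 2, 13)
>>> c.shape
(2, 5, 13, 37)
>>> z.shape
(37, 13)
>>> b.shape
(11, 2)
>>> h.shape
(13, 37, 2)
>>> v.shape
(13, 2, 13)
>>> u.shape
(13,)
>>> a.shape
(5, 37, 11)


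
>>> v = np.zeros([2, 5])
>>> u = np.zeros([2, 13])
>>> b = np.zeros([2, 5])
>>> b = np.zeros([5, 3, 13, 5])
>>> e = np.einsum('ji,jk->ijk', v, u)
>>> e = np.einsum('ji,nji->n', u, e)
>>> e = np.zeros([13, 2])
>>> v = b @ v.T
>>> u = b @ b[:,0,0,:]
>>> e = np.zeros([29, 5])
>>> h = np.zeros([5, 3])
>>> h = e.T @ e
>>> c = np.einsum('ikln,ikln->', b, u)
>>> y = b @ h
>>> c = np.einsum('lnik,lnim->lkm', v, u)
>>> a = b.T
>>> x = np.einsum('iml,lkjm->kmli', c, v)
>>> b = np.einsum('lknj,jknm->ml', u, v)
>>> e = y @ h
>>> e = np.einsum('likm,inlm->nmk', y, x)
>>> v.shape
(5, 3, 13, 2)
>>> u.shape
(5, 3, 13, 5)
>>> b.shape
(2, 5)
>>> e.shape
(2, 5, 13)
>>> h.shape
(5, 5)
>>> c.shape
(5, 2, 5)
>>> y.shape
(5, 3, 13, 5)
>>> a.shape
(5, 13, 3, 5)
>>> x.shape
(3, 2, 5, 5)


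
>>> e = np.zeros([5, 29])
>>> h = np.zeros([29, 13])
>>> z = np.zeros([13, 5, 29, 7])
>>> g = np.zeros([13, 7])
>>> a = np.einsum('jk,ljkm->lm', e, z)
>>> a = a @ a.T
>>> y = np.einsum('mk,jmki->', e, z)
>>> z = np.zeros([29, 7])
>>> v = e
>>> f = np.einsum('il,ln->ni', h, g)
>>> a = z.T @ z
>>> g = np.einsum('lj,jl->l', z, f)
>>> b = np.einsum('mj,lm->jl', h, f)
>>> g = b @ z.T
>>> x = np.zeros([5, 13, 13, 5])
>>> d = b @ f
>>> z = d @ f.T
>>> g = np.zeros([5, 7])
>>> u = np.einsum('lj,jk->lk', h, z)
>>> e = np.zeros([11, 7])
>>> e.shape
(11, 7)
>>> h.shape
(29, 13)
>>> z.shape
(13, 7)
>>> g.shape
(5, 7)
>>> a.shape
(7, 7)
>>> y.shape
()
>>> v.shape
(5, 29)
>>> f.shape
(7, 29)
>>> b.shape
(13, 7)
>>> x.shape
(5, 13, 13, 5)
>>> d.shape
(13, 29)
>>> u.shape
(29, 7)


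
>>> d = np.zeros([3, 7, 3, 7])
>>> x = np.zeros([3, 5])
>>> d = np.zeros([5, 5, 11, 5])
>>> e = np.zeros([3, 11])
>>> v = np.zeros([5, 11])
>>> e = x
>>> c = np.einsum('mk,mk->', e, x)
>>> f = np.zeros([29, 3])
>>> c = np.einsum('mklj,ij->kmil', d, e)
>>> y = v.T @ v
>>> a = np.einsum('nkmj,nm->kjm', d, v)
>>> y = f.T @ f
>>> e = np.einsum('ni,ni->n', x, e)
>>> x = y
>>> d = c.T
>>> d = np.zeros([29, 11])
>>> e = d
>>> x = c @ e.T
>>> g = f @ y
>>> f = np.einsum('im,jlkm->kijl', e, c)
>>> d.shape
(29, 11)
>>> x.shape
(5, 5, 3, 29)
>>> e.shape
(29, 11)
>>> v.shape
(5, 11)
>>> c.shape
(5, 5, 3, 11)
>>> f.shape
(3, 29, 5, 5)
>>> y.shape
(3, 3)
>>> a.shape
(5, 5, 11)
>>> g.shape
(29, 3)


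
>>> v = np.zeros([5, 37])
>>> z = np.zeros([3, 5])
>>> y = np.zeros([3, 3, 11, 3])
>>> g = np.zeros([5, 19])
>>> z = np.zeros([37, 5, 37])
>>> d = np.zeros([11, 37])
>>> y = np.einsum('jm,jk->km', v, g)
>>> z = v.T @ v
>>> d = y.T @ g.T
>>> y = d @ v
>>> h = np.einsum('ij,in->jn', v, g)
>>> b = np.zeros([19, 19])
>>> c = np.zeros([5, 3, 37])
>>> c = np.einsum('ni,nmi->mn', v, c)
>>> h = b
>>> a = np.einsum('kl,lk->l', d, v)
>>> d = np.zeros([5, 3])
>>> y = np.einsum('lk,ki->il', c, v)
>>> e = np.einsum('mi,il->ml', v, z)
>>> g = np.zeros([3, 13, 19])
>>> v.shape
(5, 37)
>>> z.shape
(37, 37)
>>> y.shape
(37, 3)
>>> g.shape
(3, 13, 19)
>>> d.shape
(5, 3)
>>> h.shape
(19, 19)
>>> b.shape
(19, 19)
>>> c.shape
(3, 5)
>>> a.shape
(5,)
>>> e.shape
(5, 37)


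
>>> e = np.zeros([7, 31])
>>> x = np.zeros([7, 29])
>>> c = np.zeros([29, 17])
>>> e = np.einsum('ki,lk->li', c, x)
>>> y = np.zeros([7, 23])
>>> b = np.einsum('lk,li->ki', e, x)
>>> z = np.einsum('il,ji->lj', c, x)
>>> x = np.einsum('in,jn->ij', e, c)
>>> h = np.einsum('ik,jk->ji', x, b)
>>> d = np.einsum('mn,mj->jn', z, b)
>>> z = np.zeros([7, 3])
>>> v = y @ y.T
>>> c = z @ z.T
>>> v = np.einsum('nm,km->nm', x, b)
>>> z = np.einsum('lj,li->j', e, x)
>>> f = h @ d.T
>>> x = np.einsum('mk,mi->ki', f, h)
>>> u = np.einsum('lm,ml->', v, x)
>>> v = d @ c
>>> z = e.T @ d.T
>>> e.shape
(7, 17)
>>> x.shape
(29, 7)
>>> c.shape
(7, 7)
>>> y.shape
(7, 23)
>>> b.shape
(17, 29)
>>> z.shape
(17, 29)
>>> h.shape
(17, 7)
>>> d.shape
(29, 7)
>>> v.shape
(29, 7)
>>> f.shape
(17, 29)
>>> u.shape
()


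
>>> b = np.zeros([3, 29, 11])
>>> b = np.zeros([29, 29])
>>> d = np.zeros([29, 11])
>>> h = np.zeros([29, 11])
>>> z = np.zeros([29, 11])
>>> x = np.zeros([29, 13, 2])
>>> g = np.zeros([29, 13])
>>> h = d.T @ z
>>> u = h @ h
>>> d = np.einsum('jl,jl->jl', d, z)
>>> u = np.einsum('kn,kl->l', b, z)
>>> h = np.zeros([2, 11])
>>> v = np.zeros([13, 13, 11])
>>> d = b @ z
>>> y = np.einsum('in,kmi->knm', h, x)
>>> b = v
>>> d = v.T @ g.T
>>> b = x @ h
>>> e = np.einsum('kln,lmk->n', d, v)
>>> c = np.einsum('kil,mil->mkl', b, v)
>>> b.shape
(29, 13, 11)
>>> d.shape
(11, 13, 29)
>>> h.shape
(2, 11)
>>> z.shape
(29, 11)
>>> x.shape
(29, 13, 2)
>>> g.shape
(29, 13)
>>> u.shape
(11,)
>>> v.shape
(13, 13, 11)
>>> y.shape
(29, 11, 13)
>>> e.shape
(29,)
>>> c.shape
(13, 29, 11)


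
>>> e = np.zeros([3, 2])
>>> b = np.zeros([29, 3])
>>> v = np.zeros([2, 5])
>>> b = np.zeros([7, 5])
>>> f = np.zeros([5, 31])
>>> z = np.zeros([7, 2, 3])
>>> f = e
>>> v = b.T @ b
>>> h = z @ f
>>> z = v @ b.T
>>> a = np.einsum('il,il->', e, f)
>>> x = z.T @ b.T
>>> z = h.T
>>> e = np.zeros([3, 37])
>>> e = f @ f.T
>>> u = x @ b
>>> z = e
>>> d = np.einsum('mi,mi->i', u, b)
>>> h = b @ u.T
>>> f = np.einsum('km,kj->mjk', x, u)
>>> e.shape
(3, 3)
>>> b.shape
(7, 5)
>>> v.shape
(5, 5)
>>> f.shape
(7, 5, 7)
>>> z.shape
(3, 3)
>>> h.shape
(7, 7)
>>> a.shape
()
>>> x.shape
(7, 7)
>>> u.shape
(7, 5)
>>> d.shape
(5,)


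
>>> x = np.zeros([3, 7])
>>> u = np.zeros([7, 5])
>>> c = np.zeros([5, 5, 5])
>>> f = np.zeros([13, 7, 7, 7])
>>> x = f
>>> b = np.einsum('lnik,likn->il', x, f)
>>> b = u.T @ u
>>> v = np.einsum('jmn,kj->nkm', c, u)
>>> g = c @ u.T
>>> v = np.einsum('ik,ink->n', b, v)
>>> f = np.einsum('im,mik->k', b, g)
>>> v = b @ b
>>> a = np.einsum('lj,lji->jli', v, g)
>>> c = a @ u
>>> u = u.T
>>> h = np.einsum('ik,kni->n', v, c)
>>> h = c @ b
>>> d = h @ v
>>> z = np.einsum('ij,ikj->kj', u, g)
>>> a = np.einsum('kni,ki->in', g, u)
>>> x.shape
(13, 7, 7, 7)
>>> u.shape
(5, 7)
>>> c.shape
(5, 5, 5)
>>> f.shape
(7,)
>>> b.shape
(5, 5)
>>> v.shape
(5, 5)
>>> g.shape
(5, 5, 7)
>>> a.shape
(7, 5)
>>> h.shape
(5, 5, 5)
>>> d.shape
(5, 5, 5)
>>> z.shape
(5, 7)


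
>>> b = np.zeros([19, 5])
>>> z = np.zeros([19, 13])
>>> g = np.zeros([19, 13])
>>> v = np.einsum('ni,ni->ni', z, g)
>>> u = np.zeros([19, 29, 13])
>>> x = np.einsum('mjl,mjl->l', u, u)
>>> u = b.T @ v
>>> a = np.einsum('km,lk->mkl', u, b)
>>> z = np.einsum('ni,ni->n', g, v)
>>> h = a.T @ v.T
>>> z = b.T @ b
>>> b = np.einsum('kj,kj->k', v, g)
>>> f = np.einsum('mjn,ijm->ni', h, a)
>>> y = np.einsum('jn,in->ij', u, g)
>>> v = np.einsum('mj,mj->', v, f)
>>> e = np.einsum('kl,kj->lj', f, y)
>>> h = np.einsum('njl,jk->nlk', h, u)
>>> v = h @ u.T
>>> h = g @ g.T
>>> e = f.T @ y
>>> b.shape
(19,)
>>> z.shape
(5, 5)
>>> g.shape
(19, 13)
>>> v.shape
(19, 19, 5)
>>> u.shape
(5, 13)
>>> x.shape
(13,)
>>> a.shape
(13, 5, 19)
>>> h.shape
(19, 19)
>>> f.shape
(19, 13)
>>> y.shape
(19, 5)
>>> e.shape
(13, 5)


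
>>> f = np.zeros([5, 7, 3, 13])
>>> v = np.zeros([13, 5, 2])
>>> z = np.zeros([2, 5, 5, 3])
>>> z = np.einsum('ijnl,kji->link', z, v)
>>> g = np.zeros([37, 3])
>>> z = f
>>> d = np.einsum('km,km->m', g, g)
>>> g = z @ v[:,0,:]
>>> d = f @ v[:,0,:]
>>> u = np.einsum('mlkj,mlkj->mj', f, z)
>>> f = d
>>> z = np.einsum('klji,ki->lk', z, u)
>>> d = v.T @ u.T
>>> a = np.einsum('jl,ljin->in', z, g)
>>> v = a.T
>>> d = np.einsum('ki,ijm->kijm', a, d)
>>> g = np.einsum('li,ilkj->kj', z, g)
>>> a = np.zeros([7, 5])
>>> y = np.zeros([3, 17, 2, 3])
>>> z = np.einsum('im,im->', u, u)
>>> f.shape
(5, 7, 3, 2)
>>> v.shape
(2, 3)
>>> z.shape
()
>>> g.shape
(3, 2)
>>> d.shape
(3, 2, 5, 5)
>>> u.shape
(5, 13)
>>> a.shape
(7, 5)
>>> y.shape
(3, 17, 2, 3)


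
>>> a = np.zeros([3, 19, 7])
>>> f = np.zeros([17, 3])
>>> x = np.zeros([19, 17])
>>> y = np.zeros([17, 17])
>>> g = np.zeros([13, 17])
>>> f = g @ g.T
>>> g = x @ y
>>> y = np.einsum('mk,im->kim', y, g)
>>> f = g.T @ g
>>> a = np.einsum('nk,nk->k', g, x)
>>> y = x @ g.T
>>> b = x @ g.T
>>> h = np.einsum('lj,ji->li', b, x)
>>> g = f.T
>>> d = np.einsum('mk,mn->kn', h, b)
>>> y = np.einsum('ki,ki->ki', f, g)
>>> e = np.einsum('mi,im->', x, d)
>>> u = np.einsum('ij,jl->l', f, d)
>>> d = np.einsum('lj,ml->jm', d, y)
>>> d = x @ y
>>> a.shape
(17,)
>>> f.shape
(17, 17)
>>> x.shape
(19, 17)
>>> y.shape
(17, 17)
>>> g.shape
(17, 17)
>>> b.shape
(19, 19)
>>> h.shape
(19, 17)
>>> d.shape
(19, 17)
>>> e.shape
()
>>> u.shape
(19,)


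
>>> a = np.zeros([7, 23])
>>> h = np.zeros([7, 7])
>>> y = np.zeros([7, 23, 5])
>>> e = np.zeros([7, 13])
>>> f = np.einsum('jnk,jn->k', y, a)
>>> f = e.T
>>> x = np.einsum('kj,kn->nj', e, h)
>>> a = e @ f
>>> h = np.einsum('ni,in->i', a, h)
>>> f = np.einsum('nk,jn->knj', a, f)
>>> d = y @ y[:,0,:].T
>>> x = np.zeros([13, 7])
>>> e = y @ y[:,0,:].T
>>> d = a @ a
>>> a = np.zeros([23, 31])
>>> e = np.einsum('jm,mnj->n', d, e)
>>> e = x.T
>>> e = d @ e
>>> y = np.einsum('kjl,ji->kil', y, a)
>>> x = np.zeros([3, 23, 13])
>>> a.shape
(23, 31)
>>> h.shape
(7,)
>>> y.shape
(7, 31, 5)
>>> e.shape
(7, 13)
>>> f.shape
(7, 7, 13)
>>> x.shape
(3, 23, 13)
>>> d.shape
(7, 7)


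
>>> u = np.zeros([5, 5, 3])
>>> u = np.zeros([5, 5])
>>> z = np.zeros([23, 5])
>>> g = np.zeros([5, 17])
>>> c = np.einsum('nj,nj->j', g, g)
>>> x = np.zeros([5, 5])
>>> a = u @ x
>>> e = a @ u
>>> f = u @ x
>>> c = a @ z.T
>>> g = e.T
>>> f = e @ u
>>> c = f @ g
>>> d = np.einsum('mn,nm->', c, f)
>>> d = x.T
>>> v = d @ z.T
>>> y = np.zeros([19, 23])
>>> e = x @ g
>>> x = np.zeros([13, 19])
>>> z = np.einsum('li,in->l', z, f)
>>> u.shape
(5, 5)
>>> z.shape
(23,)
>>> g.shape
(5, 5)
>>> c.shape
(5, 5)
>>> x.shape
(13, 19)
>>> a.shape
(5, 5)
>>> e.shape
(5, 5)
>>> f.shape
(5, 5)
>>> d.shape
(5, 5)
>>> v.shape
(5, 23)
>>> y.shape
(19, 23)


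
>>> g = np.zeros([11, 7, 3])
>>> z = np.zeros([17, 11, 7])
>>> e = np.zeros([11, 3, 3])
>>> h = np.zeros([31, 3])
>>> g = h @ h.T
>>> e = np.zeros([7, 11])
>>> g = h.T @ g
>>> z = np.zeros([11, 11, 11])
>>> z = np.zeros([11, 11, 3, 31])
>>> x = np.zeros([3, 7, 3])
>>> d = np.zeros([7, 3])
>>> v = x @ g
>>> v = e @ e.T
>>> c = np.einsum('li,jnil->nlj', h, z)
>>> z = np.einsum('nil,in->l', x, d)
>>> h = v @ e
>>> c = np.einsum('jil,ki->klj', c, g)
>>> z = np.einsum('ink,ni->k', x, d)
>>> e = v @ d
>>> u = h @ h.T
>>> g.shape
(3, 31)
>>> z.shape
(3,)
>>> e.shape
(7, 3)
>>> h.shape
(7, 11)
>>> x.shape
(3, 7, 3)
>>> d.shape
(7, 3)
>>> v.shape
(7, 7)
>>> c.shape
(3, 11, 11)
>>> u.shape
(7, 7)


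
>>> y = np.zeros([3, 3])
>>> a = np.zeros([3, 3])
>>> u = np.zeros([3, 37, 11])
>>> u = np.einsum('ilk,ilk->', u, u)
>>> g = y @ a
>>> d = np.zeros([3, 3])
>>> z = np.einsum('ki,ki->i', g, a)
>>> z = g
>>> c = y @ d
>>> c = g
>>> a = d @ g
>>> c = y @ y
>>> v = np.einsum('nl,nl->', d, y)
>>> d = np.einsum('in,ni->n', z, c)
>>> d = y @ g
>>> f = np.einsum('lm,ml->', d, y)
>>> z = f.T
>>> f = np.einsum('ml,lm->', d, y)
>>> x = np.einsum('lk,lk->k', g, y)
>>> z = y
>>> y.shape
(3, 3)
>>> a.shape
(3, 3)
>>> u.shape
()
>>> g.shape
(3, 3)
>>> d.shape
(3, 3)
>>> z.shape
(3, 3)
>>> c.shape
(3, 3)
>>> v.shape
()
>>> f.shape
()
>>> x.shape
(3,)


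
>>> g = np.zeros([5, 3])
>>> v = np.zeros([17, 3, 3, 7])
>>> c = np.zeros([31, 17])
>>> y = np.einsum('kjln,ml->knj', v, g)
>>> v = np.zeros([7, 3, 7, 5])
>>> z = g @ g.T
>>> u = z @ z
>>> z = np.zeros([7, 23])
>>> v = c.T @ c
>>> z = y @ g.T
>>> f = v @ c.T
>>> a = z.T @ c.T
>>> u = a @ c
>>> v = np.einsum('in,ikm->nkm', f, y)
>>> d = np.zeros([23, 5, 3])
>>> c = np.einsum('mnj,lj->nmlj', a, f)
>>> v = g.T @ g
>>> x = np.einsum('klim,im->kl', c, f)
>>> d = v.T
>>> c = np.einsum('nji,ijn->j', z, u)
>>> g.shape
(5, 3)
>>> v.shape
(3, 3)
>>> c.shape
(7,)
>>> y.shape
(17, 7, 3)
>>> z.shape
(17, 7, 5)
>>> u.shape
(5, 7, 17)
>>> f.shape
(17, 31)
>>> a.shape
(5, 7, 31)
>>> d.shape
(3, 3)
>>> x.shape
(7, 5)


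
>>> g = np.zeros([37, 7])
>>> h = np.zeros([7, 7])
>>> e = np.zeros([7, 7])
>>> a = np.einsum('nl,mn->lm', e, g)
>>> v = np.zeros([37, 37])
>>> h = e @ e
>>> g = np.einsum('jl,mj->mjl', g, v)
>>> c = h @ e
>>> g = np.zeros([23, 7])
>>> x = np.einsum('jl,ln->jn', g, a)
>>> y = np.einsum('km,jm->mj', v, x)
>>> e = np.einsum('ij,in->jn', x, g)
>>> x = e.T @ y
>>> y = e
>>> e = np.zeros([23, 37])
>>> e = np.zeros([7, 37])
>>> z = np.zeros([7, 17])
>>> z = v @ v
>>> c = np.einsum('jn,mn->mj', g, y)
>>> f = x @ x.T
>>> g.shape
(23, 7)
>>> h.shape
(7, 7)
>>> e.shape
(7, 37)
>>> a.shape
(7, 37)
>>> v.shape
(37, 37)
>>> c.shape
(37, 23)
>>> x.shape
(7, 23)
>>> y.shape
(37, 7)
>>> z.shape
(37, 37)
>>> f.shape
(7, 7)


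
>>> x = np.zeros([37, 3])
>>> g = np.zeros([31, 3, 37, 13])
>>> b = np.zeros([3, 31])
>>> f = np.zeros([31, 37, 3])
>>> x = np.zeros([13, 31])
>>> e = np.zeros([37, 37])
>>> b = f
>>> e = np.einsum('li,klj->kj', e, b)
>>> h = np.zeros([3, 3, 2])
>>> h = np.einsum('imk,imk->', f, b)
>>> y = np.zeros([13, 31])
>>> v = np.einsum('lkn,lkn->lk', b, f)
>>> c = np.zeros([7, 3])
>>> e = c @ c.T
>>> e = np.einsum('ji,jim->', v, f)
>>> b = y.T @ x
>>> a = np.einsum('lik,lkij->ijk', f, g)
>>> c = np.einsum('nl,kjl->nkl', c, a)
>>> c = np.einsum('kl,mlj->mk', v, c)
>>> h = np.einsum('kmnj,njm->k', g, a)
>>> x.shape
(13, 31)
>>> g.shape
(31, 3, 37, 13)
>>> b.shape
(31, 31)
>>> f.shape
(31, 37, 3)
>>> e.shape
()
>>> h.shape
(31,)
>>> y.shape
(13, 31)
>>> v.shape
(31, 37)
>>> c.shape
(7, 31)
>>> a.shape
(37, 13, 3)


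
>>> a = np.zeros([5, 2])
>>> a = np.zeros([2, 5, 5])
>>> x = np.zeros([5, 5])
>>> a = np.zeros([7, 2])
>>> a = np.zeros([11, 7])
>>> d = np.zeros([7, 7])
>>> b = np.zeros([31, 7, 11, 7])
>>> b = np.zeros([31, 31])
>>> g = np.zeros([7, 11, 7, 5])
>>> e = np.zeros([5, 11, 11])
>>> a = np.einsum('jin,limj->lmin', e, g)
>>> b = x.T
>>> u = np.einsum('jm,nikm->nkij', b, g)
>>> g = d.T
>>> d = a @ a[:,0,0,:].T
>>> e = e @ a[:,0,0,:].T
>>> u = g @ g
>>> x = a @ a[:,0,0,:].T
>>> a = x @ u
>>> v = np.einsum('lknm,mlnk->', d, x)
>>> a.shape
(7, 7, 11, 7)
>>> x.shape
(7, 7, 11, 7)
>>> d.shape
(7, 7, 11, 7)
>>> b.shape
(5, 5)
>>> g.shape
(7, 7)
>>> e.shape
(5, 11, 7)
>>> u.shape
(7, 7)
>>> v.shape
()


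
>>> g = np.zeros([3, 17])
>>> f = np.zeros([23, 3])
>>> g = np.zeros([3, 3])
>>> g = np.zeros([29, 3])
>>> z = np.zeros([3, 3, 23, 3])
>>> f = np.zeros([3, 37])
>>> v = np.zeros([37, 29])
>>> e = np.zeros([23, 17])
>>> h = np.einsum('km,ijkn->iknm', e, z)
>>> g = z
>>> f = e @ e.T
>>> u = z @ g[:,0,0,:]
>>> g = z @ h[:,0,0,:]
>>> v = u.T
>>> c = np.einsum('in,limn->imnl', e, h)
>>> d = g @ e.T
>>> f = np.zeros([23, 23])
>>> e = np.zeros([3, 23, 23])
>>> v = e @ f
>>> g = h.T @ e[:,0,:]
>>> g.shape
(17, 3, 23, 23)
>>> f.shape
(23, 23)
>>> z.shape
(3, 3, 23, 3)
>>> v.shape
(3, 23, 23)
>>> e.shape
(3, 23, 23)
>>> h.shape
(3, 23, 3, 17)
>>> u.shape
(3, 3, 23, 3)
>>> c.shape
(23, 3, 17, 3)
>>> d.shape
(3, 3, 23, 23)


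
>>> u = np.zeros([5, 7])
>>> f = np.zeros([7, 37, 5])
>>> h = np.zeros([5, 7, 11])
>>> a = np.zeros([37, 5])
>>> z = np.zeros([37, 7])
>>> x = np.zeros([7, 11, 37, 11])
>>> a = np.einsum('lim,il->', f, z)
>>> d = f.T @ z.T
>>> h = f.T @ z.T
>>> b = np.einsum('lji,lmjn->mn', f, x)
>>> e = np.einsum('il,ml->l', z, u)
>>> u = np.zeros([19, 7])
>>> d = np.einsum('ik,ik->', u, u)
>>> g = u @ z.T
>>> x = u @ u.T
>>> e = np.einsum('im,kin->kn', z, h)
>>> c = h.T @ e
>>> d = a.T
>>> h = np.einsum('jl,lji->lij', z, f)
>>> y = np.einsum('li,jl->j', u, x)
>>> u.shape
(19, 7)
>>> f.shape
(7, 37, 5)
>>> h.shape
(7, 5, 37)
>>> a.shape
()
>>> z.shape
(37, 7)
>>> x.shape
(19, 19)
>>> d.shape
()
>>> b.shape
(11, 11)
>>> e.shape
(5, 37)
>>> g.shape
(19, 37)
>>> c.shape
(37, 37, 37)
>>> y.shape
(19,)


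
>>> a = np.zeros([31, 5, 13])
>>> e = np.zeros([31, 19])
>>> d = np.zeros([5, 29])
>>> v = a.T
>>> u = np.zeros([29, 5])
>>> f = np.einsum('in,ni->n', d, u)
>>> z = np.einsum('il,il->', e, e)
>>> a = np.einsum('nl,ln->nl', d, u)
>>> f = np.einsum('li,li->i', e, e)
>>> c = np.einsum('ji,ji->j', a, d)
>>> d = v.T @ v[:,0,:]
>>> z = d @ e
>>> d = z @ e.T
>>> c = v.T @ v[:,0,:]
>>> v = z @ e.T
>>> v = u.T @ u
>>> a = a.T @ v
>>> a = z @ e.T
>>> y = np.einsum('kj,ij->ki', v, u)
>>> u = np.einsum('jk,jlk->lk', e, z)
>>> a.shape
(31, 5, 31)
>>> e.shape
(31, 19)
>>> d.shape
(31, 5, 31)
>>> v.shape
(5, 5)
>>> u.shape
(5, 19)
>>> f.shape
(19,)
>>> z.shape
(31, 5, 19)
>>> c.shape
(31, 5, 31)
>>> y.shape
(5, 29)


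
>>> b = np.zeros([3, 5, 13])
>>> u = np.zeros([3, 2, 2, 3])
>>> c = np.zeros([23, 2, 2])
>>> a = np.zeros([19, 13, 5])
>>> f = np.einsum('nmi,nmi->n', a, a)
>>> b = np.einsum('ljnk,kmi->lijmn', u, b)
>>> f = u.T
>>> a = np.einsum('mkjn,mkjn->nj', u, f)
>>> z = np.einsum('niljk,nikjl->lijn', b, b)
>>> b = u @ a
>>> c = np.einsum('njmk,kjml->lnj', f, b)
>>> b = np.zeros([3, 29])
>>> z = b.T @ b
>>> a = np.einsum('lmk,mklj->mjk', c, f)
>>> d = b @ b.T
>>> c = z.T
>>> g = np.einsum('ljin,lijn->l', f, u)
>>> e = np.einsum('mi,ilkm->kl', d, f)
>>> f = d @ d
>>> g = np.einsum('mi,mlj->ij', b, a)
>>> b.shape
(3, 29)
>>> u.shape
(3, 2, 2, 3)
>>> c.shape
(29, 29)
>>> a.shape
(3, 3, 2)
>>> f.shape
(3, 3)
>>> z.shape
(29, 29)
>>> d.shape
(3, 3)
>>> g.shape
(29, 2)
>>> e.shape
(2, 2)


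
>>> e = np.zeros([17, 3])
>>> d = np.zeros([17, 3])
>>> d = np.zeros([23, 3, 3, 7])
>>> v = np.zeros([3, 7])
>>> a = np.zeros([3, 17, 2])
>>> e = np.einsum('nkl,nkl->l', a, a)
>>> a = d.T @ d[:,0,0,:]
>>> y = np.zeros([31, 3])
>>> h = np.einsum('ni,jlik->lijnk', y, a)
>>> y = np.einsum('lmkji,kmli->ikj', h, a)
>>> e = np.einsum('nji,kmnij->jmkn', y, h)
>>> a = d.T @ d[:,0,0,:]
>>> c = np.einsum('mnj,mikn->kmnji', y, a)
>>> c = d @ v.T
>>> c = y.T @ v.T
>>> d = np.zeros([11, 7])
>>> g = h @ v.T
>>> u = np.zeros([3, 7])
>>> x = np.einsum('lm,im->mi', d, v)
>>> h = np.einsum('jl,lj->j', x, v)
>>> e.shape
(7, 3, 3, 7)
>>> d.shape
(11, 7)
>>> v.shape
(3, 7)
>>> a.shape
(7, 3, 3, 7)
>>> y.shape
(7, 7, 31)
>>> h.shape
(7,)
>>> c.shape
(31, 7, 3)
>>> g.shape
(3, 3, 7, 31, 3)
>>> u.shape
(3, 7)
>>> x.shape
(7, 3)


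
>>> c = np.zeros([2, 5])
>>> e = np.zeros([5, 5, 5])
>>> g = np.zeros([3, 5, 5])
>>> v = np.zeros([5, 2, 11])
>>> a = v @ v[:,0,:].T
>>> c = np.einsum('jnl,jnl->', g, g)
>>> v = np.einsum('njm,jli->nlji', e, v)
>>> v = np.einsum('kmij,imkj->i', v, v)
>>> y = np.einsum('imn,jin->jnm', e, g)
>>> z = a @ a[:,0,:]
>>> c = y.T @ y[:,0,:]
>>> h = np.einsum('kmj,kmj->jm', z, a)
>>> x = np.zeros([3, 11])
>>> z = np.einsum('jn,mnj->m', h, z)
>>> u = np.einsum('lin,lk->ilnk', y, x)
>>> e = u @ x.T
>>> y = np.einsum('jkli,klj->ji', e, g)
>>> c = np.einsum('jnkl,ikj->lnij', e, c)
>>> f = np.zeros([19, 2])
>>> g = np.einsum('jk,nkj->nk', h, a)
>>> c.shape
(3, 3, 5, 5)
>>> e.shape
(5, 3, 5, 3)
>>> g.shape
(5, 2)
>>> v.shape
(5,)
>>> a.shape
(5, 2, 5)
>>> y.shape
(5, 3)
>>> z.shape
(5,)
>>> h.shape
(5, 2)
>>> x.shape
(3, 11)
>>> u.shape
(5, 3, 5, 11)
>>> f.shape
(19, 2)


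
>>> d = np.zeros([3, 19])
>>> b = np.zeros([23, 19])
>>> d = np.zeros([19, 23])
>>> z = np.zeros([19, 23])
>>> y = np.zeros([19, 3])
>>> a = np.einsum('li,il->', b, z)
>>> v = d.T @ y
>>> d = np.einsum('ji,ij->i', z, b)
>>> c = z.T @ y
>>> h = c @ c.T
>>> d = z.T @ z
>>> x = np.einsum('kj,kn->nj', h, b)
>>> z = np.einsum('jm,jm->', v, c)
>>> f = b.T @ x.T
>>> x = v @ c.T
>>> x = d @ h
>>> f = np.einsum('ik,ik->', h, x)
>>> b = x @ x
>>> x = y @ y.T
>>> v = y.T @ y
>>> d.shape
(23, 23)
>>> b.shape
(23, 23)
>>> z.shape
()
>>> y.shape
(19, 3)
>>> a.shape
()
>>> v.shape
(3, 3)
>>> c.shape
(23, 3)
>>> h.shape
(23, 23)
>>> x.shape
(19, 19)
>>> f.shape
()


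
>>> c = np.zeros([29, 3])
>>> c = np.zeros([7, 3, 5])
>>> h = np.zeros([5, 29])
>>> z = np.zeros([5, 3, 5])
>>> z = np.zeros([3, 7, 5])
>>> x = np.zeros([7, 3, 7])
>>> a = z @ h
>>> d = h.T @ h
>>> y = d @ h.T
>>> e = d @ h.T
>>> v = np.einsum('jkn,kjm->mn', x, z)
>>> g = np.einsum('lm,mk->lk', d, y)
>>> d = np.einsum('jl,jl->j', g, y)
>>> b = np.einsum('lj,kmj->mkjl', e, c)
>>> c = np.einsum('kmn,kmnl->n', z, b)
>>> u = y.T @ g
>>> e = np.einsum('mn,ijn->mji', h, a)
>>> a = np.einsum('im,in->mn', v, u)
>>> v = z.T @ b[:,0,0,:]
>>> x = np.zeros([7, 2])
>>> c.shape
(5,)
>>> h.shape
(5, 29)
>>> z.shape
(3, 7, 5)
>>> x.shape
(7, 2)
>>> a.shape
(7, 5)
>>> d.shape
(29,)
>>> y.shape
(29, 5)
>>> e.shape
(5, 7, 3)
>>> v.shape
(5, 7, 29)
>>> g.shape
(29, 5)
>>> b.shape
(3, 7, 5, 29)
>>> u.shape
(5, 5)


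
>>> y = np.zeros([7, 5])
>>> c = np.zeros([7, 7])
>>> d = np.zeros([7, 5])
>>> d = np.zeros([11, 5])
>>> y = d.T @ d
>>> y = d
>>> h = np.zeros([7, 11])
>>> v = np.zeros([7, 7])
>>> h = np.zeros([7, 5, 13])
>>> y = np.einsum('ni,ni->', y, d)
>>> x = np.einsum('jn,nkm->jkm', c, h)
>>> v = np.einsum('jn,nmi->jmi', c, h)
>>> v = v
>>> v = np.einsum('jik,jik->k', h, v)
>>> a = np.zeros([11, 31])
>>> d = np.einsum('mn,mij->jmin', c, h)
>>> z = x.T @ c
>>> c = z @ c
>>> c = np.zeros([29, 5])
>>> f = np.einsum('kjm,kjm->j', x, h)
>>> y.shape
()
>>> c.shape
(29, 5)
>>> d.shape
(13, 7, 5, 7)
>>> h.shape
(7, 5, 13)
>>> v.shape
(13,)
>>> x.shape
(7, 5, 13)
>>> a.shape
(11, 31)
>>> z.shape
(13, 5, 7)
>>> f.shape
(5,)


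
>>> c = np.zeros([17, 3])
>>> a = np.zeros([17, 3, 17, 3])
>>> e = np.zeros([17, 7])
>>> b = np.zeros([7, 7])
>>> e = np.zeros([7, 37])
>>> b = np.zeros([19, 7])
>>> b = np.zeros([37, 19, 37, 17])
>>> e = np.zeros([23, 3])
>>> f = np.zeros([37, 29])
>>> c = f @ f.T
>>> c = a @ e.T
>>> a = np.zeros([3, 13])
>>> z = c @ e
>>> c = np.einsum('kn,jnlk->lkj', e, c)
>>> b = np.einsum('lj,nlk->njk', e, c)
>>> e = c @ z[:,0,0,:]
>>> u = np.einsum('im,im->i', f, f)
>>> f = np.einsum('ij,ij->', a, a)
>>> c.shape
(17, 23, 17)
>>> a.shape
(3, 13)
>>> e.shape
(17, 23, 3)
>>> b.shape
(17, 3, 17)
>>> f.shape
()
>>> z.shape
(17, 3, 17, 3)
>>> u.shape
(37,)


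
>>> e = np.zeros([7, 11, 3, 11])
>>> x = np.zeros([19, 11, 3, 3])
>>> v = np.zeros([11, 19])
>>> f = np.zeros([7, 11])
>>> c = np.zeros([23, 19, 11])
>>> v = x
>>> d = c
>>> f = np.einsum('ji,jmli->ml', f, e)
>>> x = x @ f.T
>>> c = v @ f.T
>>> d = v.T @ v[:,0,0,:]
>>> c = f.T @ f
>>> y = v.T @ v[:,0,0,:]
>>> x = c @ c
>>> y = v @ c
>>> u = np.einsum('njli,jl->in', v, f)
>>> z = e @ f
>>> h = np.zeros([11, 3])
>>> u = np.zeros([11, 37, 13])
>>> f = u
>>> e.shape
(7, 11, 3, 11)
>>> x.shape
(3, 3)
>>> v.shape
(19, 11, 3, 3)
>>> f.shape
(11, 37, 13)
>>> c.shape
(3, 3)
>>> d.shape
(3, 3, 11, 3)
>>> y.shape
(19, 11, 3, 3)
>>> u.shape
(11, 37, 13)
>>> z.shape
(7, 11, 3, 3)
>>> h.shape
(11, 3)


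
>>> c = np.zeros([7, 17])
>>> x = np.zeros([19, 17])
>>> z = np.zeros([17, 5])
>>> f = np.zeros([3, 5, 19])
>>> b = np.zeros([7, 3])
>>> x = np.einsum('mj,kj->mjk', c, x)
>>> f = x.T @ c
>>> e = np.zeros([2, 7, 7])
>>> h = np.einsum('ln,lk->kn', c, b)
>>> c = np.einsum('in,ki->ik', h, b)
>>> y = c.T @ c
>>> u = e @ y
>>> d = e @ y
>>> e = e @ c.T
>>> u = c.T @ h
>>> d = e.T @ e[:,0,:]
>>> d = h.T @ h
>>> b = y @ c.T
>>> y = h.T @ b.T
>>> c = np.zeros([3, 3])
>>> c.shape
(3, 3)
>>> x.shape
(7, 17, 19)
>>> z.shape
(17, 5)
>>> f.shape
(19, 17, 17)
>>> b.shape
(7, 3)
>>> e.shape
(2, 7, 3)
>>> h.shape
(3, 17)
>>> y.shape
(17, 7)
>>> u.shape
(7, 17)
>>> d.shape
(17, 17)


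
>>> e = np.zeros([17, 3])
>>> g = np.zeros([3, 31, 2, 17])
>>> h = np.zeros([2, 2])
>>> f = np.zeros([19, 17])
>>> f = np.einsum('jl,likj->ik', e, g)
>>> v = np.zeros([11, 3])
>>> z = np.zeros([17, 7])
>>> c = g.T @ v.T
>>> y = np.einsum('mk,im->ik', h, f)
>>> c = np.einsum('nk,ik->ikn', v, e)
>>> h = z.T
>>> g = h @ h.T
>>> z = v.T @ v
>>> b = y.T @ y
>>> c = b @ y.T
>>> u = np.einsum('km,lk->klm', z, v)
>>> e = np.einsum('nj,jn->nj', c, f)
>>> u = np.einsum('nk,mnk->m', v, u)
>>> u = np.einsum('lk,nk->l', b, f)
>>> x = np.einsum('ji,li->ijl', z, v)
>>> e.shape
(2, 31)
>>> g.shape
(7, 7)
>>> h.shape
(7, 17)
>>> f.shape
(31, 2)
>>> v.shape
(11, 3)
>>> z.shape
(3, 3)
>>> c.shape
(2, 31)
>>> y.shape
(31, 2)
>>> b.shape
(2, 2)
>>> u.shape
(2,)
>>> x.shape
(3, 3, 11)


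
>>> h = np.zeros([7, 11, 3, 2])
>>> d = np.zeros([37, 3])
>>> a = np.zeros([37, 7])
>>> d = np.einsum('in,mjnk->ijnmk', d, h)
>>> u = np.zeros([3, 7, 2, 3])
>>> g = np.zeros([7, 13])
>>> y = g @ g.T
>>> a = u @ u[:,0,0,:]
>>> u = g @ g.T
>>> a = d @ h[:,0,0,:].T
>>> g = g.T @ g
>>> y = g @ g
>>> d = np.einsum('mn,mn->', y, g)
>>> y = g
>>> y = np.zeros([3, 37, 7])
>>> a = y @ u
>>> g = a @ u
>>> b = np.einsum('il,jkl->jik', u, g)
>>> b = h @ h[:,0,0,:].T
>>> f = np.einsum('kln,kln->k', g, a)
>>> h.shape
(7, 11, 3, 2)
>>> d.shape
()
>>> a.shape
(3, 37, 7)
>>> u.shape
(7, 7)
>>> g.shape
(3, 37, 7)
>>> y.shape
(3, 37, 7)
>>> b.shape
(7, 11, 3, 7)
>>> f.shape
(3,)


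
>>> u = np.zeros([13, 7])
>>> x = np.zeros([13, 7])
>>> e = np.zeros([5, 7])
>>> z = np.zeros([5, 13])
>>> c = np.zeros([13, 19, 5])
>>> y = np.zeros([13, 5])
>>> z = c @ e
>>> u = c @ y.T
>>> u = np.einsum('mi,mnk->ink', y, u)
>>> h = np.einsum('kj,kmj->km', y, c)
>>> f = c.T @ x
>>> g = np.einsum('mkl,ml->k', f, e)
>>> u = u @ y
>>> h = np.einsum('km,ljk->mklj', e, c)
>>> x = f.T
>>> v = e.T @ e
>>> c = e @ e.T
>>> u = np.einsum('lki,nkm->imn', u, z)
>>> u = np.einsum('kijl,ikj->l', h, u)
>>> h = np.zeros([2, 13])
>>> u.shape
(19,)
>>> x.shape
(7, 19, 5)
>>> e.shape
(5, 7)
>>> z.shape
(13, 19, 7)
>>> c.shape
(5, 5)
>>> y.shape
(13, 5)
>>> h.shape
(2, 13)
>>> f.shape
(5, 19, 7)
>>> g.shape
(19,)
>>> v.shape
(7, 7)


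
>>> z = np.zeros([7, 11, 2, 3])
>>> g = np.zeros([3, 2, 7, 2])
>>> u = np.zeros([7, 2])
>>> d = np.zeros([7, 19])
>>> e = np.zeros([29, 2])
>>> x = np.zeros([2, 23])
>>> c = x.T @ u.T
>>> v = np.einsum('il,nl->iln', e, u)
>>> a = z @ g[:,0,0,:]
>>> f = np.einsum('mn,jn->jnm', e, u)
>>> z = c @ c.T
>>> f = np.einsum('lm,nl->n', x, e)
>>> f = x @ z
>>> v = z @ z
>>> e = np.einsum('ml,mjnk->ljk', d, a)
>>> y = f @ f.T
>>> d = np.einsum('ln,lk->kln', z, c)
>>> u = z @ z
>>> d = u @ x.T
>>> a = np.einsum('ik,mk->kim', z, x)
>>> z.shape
(23, 23)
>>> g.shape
(3, 2, 7, 2)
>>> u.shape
(23, 23)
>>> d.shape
(23, 2)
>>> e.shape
(19, 11, 2)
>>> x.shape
(2, 23)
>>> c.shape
(23, 7)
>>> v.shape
(23, 23)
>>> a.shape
(23, 23, 2)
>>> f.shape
(2, 23)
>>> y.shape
(2, 2)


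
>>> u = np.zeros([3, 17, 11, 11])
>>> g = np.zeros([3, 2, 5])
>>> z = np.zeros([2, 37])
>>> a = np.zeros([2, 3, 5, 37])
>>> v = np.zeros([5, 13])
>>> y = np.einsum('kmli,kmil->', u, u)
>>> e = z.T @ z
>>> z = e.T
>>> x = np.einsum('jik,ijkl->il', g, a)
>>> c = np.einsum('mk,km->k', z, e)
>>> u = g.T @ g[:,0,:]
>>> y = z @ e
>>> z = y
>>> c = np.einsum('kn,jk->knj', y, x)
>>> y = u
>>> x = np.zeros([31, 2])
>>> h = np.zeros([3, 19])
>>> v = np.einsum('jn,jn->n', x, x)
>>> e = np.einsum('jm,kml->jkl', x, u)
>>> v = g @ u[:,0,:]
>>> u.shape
(5, 2, 5)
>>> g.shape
(3, 2, 5)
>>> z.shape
(37, 37)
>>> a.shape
(2, 3, 5, 37)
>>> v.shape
(3, 2, 5)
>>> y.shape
(5, 2, 5)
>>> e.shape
(31, 5, 5)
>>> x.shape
(31, 2)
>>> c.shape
(37, 37, 2)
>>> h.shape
(3, 19)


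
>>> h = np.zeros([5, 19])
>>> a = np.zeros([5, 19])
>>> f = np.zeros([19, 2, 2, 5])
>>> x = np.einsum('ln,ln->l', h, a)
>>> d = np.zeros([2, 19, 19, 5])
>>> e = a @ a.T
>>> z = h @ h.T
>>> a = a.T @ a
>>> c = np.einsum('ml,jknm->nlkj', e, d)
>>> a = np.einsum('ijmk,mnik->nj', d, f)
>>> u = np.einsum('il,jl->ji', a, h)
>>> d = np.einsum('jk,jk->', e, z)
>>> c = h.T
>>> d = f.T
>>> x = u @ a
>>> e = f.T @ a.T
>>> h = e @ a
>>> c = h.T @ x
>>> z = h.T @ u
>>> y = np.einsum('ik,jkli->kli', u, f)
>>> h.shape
(5, 2, 2, 19)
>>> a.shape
(2, 19)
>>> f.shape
(19, 2, 2, 5)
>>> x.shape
(5, 19)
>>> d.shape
(5, 2, 2, 19)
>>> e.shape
(5, 2, 2, 2)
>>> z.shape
(19, 2, 2, 2)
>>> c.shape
(19, 2, 2, 19)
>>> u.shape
(5, 2)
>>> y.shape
(2, 2, 5)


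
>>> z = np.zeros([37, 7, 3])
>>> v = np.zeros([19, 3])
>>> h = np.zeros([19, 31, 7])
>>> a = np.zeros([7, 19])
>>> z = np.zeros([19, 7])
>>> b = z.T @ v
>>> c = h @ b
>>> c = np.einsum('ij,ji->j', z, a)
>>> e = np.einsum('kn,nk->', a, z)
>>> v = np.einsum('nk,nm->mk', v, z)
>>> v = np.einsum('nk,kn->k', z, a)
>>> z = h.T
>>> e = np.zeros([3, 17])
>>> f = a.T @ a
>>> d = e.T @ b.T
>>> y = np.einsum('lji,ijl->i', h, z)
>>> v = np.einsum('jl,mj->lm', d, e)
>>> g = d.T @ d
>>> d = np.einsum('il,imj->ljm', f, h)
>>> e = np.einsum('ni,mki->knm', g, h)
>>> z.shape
(7, 31, 19)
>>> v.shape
(7, 3)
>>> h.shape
(19, 31, 7)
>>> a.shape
(7, 19)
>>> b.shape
(7, 3)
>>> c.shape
(7,)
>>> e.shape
(31, 7, 19)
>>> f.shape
(19, 19)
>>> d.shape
(19, 7, 31)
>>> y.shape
(7,)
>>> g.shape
(7, 7)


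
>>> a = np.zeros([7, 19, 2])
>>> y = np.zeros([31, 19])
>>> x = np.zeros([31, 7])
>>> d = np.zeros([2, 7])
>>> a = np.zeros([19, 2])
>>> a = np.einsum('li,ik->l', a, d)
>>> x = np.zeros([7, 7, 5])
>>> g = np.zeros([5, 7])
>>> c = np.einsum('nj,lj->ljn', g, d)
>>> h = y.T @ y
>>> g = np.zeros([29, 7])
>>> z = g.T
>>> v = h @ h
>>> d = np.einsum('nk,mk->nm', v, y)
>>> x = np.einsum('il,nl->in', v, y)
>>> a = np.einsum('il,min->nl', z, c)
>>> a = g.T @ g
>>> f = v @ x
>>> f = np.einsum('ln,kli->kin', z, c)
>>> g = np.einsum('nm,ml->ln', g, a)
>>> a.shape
(7, 7)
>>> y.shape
(31, 19)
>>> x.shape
(19, 31)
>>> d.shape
(19, 31)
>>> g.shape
(7, 29)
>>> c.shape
(2, 7, 5)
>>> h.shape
(19, 19)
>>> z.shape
(7, 29)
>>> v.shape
(19, 19)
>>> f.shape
(2, 5, 29)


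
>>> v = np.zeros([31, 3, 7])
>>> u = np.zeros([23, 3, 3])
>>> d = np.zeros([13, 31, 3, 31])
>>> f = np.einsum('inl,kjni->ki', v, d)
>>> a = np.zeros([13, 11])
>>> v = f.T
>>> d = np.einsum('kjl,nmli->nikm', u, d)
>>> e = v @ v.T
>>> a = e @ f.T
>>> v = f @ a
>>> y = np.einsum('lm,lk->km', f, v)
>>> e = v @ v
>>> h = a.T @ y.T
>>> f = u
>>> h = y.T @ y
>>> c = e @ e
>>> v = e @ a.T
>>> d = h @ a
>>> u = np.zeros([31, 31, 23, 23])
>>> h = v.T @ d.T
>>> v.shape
(13, 31)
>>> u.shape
(31, 31, 23, 23)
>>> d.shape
(31, 13)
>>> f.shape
(23, 3, 3)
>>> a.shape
(31, 13)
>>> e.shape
(13, 13)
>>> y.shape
(13, 31)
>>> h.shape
(31, 31)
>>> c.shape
(13, 13)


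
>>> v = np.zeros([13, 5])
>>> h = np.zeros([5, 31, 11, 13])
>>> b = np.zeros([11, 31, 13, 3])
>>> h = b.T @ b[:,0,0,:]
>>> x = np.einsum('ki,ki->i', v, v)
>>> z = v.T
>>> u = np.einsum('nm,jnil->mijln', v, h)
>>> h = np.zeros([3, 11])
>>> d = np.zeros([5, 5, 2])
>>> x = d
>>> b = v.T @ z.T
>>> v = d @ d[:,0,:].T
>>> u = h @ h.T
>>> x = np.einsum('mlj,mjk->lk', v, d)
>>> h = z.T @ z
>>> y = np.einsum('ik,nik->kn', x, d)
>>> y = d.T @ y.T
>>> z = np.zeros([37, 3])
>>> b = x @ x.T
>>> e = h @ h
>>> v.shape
(5, 5, 5)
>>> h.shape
(13, 13)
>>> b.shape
(5, 5)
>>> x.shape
(5, 2)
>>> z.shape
(37, 3)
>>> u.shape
(3, 3)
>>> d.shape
(5, 5, 2)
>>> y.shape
(2, 5, 2)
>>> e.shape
(13, 13)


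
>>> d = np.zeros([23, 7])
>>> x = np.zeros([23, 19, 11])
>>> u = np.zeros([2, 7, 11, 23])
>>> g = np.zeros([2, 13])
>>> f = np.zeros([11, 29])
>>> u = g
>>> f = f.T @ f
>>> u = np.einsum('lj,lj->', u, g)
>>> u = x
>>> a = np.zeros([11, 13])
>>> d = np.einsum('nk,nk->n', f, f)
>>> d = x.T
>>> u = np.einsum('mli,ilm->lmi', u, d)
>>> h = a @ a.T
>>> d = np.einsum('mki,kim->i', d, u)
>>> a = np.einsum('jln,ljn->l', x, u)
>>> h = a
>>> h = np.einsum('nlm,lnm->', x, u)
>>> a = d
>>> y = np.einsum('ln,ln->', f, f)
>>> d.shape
(23,)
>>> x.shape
(23, 19, 11)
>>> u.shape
(19, 23, 11)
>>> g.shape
(2, 13)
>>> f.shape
(29, 29)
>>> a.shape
(23,)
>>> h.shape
()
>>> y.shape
()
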